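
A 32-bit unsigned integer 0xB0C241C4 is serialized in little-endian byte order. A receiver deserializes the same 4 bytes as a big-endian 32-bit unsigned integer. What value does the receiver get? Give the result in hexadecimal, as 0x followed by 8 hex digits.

Stored little-endian, the bytes at ascending addresses are C4 41 C2 B0.
Read back as big-endian, the last byte is least significant, giving 0xC441C2B0.

0xC441C2B0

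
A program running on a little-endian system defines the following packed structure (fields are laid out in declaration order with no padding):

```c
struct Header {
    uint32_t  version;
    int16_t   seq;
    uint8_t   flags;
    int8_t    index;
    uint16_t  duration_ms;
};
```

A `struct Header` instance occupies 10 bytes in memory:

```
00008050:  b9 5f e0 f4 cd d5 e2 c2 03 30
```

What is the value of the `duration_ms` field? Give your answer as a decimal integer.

`duration_ms` follows `version` (4 B), `seq` (2 B), `flags` (1 B), `index` (1 B), so it starts at offset 4 + 2 + 1 + 1 = 8 and occupies 2 bytes.
Bytes at offsets 8..9: 03 30.
In little-endian order the low byte comes first in memory.
Reassemble most-significant byte first: 30 03 → 0x3003.
0x3003 = 12291.

12291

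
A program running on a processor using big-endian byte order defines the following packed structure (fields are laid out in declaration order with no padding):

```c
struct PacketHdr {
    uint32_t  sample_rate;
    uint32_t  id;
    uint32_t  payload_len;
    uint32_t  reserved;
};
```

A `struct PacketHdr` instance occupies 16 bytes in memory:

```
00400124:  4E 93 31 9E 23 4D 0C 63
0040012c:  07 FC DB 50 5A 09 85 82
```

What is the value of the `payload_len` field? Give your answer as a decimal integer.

134011728

`payload_len` follows `sample_rate` (4 B), `id` (4 B), so it starts at offset 4 + 4 = 8 and occupies 4 bytes.
Bytes at offsets 8..11: 07 FC DB 50.
Big-endian stores the most-significant byte at the lowest address.
The bytes are already most-significant first: 0x07FCDB50.
0x07FCDB50 = 134011728.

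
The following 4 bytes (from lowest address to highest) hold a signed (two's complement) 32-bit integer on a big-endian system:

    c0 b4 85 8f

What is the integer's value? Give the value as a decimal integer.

-1061911153

In big-endian order the high byte comes first in memory.
The bytes are already most-significant first: 0xC0B4858F.
Top bit is set, so as a signed 32-bit value this is 0xC0B4858F − 2^32 = -1061911153.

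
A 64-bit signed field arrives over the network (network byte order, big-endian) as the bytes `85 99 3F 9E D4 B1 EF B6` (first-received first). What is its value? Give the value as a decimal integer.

-8819948443822592074

Big-endian: lowest address holds the most-significant byte.
The bytes are already most-significant first: 0x85993F9ED4B1EFB6.
Top bit is set, so as a signed 64-bit value this is 0x85993F9ED4B1EFB6 − 2^64 = -8819948443822592074.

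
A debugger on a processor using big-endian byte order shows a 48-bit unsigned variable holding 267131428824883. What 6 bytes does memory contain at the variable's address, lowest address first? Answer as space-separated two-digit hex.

F2 F4 61 EC 67 33

267131428824883 in hexadecimal, padded to 48 bits, is 0xF2F461EC6733.
Split into bytes (most-significant first): F2 F4 61 EC 67 33.
In big-endian order the high byte comes first in memory.
So the memory order matches the most-significant-first order: F2 F4 61 EC 67 33.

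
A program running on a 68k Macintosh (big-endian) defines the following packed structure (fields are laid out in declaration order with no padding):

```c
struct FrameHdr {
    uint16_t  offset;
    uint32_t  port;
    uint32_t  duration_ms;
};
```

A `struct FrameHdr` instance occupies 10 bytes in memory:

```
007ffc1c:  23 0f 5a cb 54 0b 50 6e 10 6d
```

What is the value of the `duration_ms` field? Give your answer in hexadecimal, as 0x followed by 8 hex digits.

`duration_ms` follows `offset` (2 B), `port` (4 B), so it starts at offset 2 + 4 = 6 and occupies 4 bytes.
Bytes at offsets 6..9: 50 6E 10 6D.
Big-endian stores the most-significant byte at the lowest address.
The bytes are already most-significant first: 0x506E106D.

0x506E106D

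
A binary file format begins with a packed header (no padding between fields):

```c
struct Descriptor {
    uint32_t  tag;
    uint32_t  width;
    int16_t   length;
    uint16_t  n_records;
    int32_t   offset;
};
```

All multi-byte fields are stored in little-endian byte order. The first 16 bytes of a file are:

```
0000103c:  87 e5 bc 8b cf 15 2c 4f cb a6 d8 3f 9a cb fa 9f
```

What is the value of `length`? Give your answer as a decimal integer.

`length` follows `tag` (4 B), `width` (4 B), so it starts at offset 4 + 4 = 8 and occupies 2 bytes.
Bytes at offsets 8..9: CB A6.
Little-endian: lowest address holds the least-significant byte.
Reassemble most-significant byte first: A6 CB → 0xA6CB.
Top bit is set, so as a signed 16-bit value this is 0xA6CB − 2^16 = -22837.

-22837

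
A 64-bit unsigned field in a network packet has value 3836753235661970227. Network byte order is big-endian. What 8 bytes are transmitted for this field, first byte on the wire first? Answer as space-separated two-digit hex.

3836753235661970227 in hexadecimal, padded to 64 bits, is 0x353EE2BD66765B33.
Split into bytes (most-significant first): 35 3E E2 BD 66 76 5B 33.
Big-endian stores the most-significant byte at the lowest address.
So the memory order matches the most-significant-first order: 35 3E E2 BD 66 76 5B 33.

35 3E E2 BD 66 76 5B 33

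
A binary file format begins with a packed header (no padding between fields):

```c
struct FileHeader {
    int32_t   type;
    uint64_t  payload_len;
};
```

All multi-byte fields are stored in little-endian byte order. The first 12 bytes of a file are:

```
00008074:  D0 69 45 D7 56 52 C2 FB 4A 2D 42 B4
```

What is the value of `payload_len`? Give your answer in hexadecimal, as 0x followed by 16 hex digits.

`payload_len` follows `type` (4 bytes), so it starts at byte offset 4 and occupies 8 bytes.
Bytes at offsets 4..11: 56 52 C2 FB 4A 2D 42 B4.
Little-endian: lowest address holds the least-significant byte.
Reassemble most-significant byte first: B4 42 2D 4A FB C2 52 56 → 0xB4422D4AFBC25256.

0xB4422D4AFBC25256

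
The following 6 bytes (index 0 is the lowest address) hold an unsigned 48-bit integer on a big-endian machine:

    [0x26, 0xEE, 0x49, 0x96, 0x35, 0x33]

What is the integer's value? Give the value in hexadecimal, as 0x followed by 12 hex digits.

0x26EE49963533

In big-endian order the high byte comes first in memory.
The bytes are already most-significant first: 0x26EE49963533.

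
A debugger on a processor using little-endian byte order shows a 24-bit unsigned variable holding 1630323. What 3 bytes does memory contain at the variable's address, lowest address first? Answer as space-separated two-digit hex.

1630323 in hexadecimal, padded to 24 bits, is 0x18E073.
Split into bytes (most-significant first): 18 E0 73.
Little-endian stores the least-significant byte at the lowest address.
So at ascending addresses the bytes are 73 E0 18.

73 E0 18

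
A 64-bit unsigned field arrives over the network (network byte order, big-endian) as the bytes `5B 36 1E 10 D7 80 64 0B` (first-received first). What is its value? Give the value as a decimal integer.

Big-endian: lowest address holds the most-significant byte.
The bytes are already most-significant first: 0x5B361E10D780640B.
0x5B361E10D780640B = 6572473763877643275.

6572473763877643275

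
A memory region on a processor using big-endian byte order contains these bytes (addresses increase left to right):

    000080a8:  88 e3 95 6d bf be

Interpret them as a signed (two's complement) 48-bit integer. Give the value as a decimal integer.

-130963930759234

Big-endian stores the most-significant byte at the lowest address.
The bytes are already most-significant first: 0x88E3956DBFBE.
Top bit is set, so as a signed 48-bit value this is 0x88E3956DBFBE − 2^48 = -130963930759234.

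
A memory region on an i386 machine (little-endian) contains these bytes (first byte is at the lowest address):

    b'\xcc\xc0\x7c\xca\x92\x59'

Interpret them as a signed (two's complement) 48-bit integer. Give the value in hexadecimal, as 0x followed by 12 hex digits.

Little-endian stores the least-significant byte at the lowest address.
Reassemble most-significant byte first: 59 92 CA 7C C0 CC → 0x5992CA7CC0CC.

0x5992CA7CC0CC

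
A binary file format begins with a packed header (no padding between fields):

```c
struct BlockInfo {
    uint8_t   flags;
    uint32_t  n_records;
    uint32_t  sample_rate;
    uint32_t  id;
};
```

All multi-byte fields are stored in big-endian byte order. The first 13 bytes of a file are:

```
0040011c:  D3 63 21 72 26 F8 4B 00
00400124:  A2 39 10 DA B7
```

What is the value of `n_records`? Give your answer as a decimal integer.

`n_records` follows `flags` (1 byte), so it starts at byte offset 1 and occupies 4 bytes.
Bytes at offsets 1..4: 63 21 72 26.
In big-endian order the high byte comes first in memory.
The bytes are already most-significant first: 0x63217226.
0x63217226 = 1663136294.

1663136294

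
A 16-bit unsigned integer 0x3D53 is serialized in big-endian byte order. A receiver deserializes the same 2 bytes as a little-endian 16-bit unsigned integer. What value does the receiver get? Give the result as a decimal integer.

21309

Stored big-endian, the bytes at ascending addresses are 3D 53.
Read back as little-endian, the first byte is least significant, giving 0x533D.
0x533D = 21309.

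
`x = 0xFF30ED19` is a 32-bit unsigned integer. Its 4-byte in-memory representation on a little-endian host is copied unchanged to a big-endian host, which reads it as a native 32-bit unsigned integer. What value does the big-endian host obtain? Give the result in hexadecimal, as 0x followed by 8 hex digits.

Stored little-endian, the bytes at ascending addresses are 19 ED 30 FF.
Read back as big-endian, the last byte is least significant, giving 0x19ED30FF.

0x19ED30FF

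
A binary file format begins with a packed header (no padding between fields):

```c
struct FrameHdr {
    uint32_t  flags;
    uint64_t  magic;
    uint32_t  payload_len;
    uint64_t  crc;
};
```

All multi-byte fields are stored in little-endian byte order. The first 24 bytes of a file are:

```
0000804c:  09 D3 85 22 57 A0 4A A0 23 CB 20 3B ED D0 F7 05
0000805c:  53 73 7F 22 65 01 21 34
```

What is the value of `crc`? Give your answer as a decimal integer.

`crc` follows `flags` (4 B), `magic` (8 B), `payload_len` (4 B), so it starts at offset 4 + 8 + 4 = 16 and occupies 8 bytes.
Bytes at offsets 16..23: 53 73 7F 22 65 01 21 34.
In little-endian order the low byte comes first in memory.
Reassemble most-significant byte first: 34 21 01 65 22 7F 73 53 → 0x34210165227F7353.
0x34210165227F7353 = 3756285098085806931.

3756285098085806931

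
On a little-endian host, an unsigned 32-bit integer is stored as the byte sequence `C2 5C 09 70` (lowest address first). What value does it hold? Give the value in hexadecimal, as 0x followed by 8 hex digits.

0x70095CC2

Little-endian: lowest address holds the least-significant byte.
Reassemble most-significant byte first: 70 09 5C C2 → 0x70095CC2.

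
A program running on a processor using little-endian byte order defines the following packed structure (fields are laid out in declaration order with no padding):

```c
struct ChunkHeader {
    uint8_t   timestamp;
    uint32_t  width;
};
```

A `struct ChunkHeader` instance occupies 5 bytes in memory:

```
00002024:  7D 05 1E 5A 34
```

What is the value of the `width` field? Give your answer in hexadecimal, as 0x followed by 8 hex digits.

0x345A1E05

`width` follows `timestamp` (1 byte), so it starts at byte offset 1 and occupies 4 bytes.
Bytes at offsets 1..4: 05 1E 5A 34.
Little-endian: lowest address holds the least-significant byte.
Reassemble most-significant byte first: 34 5A 1E 05 → 0x345A1E05.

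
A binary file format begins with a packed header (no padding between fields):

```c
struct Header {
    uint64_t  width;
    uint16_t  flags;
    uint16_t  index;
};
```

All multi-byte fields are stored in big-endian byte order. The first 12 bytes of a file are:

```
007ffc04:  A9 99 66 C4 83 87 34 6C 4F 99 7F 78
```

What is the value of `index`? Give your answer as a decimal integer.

`index` follows `width` (8 B), `flags` (2 B), so it starts at offset 8 + 2 = 10 and occupies 2 bytes.
Bytes at offsets 10..11: 7F 78.
In big-endian order the high byte comes first in memory.
The bytes are already most-significant first: 0x7F78.
0x7F78 = 32632.

32632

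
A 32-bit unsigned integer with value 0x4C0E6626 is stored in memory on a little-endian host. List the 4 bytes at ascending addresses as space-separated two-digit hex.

Split into bytes (most-significant first): 4C 0E 66 26.
In little-endian order the low byte comes first in memory.
So at ascending addresses the bytes are 26 66 0E 4C.

26 66 0E 4C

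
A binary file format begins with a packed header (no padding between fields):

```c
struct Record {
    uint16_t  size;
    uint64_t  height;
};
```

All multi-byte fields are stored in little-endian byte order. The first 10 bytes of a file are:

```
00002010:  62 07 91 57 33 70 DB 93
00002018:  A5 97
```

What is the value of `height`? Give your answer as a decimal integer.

10927302641573910417

`height` follows `size` (2 bytes), so it starts at byte offset 2 and occupies 8 bytes.
Bytes at offsets 2..9: 91 57 33 70 DB 93 A5 97.
Little-endian: lowest address holds the least-significant byte.
Reassemble most-significant byte first: 97 A5 93 DB 70 33 57 91 → 0x97A593DB70335791.
0x97A593DB70335791 = 10927302641573910417.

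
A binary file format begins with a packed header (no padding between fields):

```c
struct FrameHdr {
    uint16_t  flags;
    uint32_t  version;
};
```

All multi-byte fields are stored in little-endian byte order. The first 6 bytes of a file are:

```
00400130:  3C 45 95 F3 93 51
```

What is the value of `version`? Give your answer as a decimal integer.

`version` follows `flags` (2 bytes), so it starts at byte offset 2 and occupies 4 bytes.
Bytes at offsets 2..5: 95 F3 93 51.
In little-endian order the low byte comes first in memory.
Reassemble most-significant byte first: 51 93 F3 95 → 0x5193F395.
0x5193F395 = 1368650645.

1368650645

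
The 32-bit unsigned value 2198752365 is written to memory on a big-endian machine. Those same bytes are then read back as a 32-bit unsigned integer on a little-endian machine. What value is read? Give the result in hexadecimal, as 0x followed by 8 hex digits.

2198752365 in 32-bit hexadecimal is 0x830E4C6D.
Stored big-endian, the bytes at ascending addresses are 83 0E 4C 6D.
Read back as little-endian, the first byte is least significant, giving 0x6D4C0E83.

0x6D4C0E83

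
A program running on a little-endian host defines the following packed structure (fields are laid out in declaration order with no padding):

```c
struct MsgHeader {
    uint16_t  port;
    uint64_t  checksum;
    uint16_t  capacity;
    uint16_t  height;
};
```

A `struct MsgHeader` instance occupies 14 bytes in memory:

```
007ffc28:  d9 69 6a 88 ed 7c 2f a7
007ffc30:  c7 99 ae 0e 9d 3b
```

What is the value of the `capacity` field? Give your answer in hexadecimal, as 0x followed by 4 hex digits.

0x0EAE

`capacity` follows `port` (2 B), `checksum` (8 B), so it starts at offset 2 + 8 = 10 and occupies 2 bytes.
Bytes at offsets 10..11: AE 0E.
In little-endian order the low byte comes first in memory.
Reassemble most-significant byte first: 0E AE → 0x0EAE.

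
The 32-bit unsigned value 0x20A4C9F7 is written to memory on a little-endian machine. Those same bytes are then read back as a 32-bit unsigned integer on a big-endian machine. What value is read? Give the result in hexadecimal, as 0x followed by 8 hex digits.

Stored little-endian, the bytes at ascending addresses are F7 C9 A4 20.
Read back as big-endian, the last byte is least significant, giving 0xF7C9A420.

0xF7C9A420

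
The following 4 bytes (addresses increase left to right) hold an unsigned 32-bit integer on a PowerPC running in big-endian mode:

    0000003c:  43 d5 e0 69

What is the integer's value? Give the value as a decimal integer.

1138090089

Big-endian: lowest address holds the most-significant byte.
The bytes are already most-significant first: 0x43D5E069.
0x43D5E069 = 1138090089.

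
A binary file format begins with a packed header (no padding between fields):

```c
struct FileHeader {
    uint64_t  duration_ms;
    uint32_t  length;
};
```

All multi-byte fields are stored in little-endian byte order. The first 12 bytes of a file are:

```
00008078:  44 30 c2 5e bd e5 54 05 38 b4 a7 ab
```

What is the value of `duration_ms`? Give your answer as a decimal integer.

`duration_ms` is the first field, at byte offset 0, occupying 8 bytes.
Bytes at offsets 0..7: 44 30 C2 5E BD E5 54 05.
In little-endian order the low byte comes first in memory.
Reassemble most-significant byte first: 05 54 E5 BD 5E C2 30 44 → 0x0554E5BD5EC23044.
0x0554E5BD5EC23044 = 384184469734699076.

384184469734699076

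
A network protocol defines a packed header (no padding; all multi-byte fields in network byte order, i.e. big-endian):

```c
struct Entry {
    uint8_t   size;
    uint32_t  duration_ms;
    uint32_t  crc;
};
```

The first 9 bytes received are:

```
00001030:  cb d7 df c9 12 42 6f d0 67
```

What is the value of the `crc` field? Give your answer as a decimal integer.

`crc` follows `size` (1 B), `duration_ms` (4 B), so it starts at offset 1 + 4 = 5 and occupies 4 bytes.
Bytes at offsets 5..8: 42 6F D0 67.
In big-endian order the high byte comes first in memory.
The bytes are already most-significant first: 0x426FD067.
0x426FD067 = 1114624103.

1114624103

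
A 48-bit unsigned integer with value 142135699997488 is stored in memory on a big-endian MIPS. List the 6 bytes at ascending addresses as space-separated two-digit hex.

81 45 8B E8 83 30

142135699997488 in hexadecimal, padded to 48 bits, is 0x81458BE88330.
Split into bytes (most-significant first): 81 45 8B E8 83 30.
Big-endian: lowest address holds the most-significant byte.
So the memory order matches the most-significant-first order: 81 45 8B E8 83 30.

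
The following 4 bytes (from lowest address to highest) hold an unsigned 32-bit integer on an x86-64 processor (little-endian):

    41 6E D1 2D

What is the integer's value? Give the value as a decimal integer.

Little-endian: lowest address holds the least-significant byte.
Reassemble most-significant byte first: 2D D1 6E 41 → 0x2DD16E41.
0x2DD16E41 = 768699969.

768699969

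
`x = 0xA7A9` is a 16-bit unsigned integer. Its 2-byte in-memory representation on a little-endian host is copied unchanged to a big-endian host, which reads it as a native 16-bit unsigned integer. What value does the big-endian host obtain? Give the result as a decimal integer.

43431

Stored little-endian, the bytes at ascending addresses are A9 A7.
Read back as big-endian, the last byte is least significant, giving 0xA9A7.
0xA9A7 = 43431.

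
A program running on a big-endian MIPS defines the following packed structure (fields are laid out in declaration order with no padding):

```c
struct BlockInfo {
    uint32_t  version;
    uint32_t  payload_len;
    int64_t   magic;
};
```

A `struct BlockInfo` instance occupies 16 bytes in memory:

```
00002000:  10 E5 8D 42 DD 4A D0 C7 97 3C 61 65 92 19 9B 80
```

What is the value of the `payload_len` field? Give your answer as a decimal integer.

`payload_len` follows `version` (4 bytes), so it starts at byte offset 4 and occupies 4 bytes.
Bytes at offsets 4..7: DD 4A D0 C7.
Big-endian: lowest address holds the most-significant byte.
The bytes are already most-significant first: 0xDD4AD0C7.
0xDD4AD0C7 = 3712667847.

3712667847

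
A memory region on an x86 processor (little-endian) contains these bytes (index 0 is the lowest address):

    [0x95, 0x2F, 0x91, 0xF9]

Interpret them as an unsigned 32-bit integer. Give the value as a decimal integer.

4187041685

Little-endian: lowest address holds the least-significant byte.
Reassemble most-significant byte first: F9 91 2F 95 → 0xF9912F95.
0xF9912F95 = 4187041685.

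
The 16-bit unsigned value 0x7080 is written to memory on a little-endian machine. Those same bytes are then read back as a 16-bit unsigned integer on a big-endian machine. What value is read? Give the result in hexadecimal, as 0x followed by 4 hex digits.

0x8070

Stored little-endian, the bytes at ascending addresses are 80 70.
Read back as big-endian, the last byte is least significant, giving 0x8070.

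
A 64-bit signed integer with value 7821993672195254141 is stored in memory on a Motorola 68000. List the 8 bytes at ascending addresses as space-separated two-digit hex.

6C 8D 4D CD 5A 8D 27 7D

7821993672195254141 in hexadecimal, padded to 64 bits, is 0x6C8D4DCD5A8D277D.
Split into bytes (most-significant first): 6C 8D 4D CD 5A 8D 27 7D.
In big-endian order the high byte comes first in memory.
So the memory order matches the most-significant-first order: 6C 8D 4D CD 5A 8D 27 7D.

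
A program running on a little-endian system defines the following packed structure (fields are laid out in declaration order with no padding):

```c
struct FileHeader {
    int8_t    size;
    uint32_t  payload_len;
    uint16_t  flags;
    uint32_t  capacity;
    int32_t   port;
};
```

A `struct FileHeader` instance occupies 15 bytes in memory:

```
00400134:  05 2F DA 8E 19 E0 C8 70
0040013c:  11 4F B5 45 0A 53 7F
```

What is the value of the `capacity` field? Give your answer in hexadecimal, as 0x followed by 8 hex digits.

`capacity` follows `size` (1 B), `payload_len` (4 B), `flags` (2 B), so it starts at offset 1 + 4 + 2 = 7 and occupies 4 bytes.
Bytes at offsets 7..10: 70 11 4F B5.
Little-endian stores the least-significant byte at the lowest address.
Reassemble most-significant byte first: B5 4F 11 70 → 0xB54F1170.

0xB54F1170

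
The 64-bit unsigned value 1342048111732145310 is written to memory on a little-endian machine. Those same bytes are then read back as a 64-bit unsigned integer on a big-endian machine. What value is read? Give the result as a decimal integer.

11402067159143784210

1342048111732145310 in 64-bit hexadecimal is 0x129FE9A5AB473C9E.
Stored little-endian, the bytes at ascending addresses are 9E 3C 47 AB A5 E9 9F 12.
Read back as big-endian, the last byte is least significant, giving 0x9E3C47ABA5E99F12.
0x9E3C47ABA5E99F12 = 11402067159143784210.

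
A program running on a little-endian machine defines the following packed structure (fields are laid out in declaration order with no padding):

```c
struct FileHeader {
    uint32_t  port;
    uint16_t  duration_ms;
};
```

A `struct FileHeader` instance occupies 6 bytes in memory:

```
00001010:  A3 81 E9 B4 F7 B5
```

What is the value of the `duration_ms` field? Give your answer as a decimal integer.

`duration_ms` follows `port` (4 bytes), so it starts at byte offset 4 and occupies 2 bytes.
Bytes at offsets 4..5: F7 B5.
In little-endian order the low byte comes first in memory.
Reassemble most-significant byte first: B5 F7 → 0xB5F7.
0xB5F7 = 46583.

46583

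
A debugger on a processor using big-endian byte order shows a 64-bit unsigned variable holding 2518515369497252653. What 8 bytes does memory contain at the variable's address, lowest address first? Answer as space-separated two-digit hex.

22 F3 90 62 88 3E D3 2D

2518515369497252653 in hexadecimal, padded to 64 bits, is 0x22F39062883ED32D.
Split into bytes (most-significant first): 22 F3 90 62 88 3E D3 2D.
Big-endian stores the most-significant byte at the lowest address.
So the memory order matches the most-significant-first order: 22 F3 90 62 88 3E D3 2D.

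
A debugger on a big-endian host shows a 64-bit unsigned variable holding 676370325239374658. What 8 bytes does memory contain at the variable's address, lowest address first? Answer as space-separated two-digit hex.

09 62 F3 3A 2C 82 23 42

676370325239374658 in hexadecimal, padded to 64 bits, is 0x0962F33A2C822342.
Split into bytes (most-significant first): 09 62 F3 3A 2C 82 23 42.
Big-endian stores the most-significant byte at the lowest address.
So the memory order matches the most-significant-first order: 09 62 F3 3A 2C 82 23 42.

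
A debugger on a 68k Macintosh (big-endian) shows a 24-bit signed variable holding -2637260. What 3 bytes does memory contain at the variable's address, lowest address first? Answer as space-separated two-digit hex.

D7 C2 34

Two's complement of -2637260 in 24 bits: 2637260 = 0x283DCC; invert → 0xD7C233; add 1 → 0xD7C234.
Split into bytes (most-significant first): D7 C2 34.
Big-endian: lowest address holds the most-significant byte.
So the memory order matches the most-significant-first order: D7 C2 34.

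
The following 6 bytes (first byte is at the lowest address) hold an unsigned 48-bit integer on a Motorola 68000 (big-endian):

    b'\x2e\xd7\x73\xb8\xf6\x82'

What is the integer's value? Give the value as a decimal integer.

51502894347906

In big-endian order the high byte comes first in memory.
The bytes are already most-significant first: 0x2ED773B8F682.
0x2ED773B8F682 = 51502894347906.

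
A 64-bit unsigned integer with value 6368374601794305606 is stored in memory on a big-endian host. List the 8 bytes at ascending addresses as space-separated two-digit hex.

58 61 02 F5 90 91 BE 46

6368374601794305606 in hexadecimal, padded to 64 bits, is 0x586102F59091BE46.
Split into bytes (most-significant first): 58 61 02 F5 90 91 BE 46.
Big-endian: lowest address holds the most-significant byte.
So the memory order matches the most-significant-first order: 58 61 02 F5 90 91 BE 46.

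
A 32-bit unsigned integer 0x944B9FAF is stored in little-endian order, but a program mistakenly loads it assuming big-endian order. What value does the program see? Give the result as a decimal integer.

Stored little-endian, the bytes at ascending addresses are AF 9F 4B 94.
Read back as big-endian, the last byte is least significant, giving 0xAF9F4B94.
0xAF9F4B94 = 2946452372.

2946452372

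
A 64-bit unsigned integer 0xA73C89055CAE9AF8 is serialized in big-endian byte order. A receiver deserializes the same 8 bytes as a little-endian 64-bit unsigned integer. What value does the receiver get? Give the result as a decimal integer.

17913822178072673447

Stored big-endian, the bytes at ascending addresses are A7 3C 89 05 5C AE 9A F8.
Read back as little-endian, the first byte is least significant, giving 0xF89AAE5C05893CA7.
0xF89AAE5C05893CA7 = 17913822178072673447.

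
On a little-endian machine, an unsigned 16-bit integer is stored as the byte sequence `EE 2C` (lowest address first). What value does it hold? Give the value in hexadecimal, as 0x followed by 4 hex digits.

In little-endian order the low byte comes first in memory.
Reassemble most-significant byte first: 2C EE → 0x2CEE.

0x2CEE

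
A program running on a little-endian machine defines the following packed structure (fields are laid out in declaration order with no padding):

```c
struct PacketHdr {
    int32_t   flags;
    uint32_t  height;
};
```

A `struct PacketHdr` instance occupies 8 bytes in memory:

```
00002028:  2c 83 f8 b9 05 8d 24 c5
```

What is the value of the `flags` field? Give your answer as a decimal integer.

`flags` is the first field, at byte offset 0, occupying 4 bytes.
Bytes at offsets 0..3: 2C 83 F8 B9.
Little-endian stores the least-significant byte at the lowest address.
Reassemble most-significant byte first: B9 F8 83 2C → 0xB9F8832C.
Top bit is set, so as a signed 32-bit value this is 0xB9F8832C − 2^32 = -1174895828.

-1174895828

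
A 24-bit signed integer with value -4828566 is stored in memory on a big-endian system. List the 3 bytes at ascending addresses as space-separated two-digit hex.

Two's complement of -4828566 in 24 bits: 4828566 = 0x49AD96; invert → 0xB65269; add 1 → 0xB6526A.
Split into bytes (most-significant first): B6 52 6A.
Big-endian: lowest address holds the most-significant byte.
So the memory order matches the most-significant-first order: B6 52 6A.

B6 52 6A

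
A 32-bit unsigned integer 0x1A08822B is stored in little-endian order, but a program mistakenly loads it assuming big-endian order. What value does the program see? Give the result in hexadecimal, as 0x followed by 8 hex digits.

0x2B82081A

Stored little-endian, the bytes at ascending addresses are 2B 82 08 1A.
Read back as big-endian, the last byte is least significant, giving 0x2B82081A.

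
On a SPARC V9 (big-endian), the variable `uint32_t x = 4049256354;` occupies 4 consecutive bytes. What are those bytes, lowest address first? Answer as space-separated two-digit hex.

4049256354 in hexadecimal, padded to 32 bits, is 0xF15ABFA2.
Split into bytes (most-significant first): F1 5A BF A2.
Big-endian stores the most-significant byte at the lowest address.
So the memory order matches the most-significant-first order: F1 5A BF A2.

F1 5A BF A2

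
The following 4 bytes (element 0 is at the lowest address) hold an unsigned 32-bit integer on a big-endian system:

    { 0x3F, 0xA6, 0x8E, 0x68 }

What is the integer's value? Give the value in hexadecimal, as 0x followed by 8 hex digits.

In big-endian order the high byte comes first in memory.
The bytes are already most-significant first: 0x3FA68E68.

0x3FA68E68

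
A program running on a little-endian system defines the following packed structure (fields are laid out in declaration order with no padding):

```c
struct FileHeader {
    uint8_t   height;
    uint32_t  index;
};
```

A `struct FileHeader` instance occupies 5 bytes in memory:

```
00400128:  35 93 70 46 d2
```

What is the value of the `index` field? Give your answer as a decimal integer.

3527831699

`index` follows `height` (1 byte), so it starts at byte offset 1 and occupies 4 bytes.
Bytes at offsets 1..4: 93 70 46 D2.
Little-endian stores the least-significant byte at the lowest address.
Reassemble most-significant byte first: D2 46 70 93 → 0xD2467093.
0xD2467093 = 3527831699.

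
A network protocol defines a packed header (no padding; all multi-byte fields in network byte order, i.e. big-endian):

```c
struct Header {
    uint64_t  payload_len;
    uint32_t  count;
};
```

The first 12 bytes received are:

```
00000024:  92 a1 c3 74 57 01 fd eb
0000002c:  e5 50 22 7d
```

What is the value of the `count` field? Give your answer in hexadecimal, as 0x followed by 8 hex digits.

`count` follows `payload_len` (8 bytes), so it starts at byte offset 8 and occupies 4 bytes.
Bytes at offsets 8..11: E5 50 22 7D.
In big-endian order the high byte comes first in memory.
The bytes are already most-significant first: 0xE550227D.

0xE550227D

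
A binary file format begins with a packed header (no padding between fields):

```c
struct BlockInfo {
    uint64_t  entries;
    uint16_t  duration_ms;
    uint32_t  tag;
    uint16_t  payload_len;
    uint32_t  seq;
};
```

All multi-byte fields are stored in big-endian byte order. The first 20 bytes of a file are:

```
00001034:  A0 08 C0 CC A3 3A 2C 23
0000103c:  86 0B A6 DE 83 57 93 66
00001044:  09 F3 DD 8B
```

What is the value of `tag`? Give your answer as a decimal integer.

2799600471

`tag` follows `entries` (8 B), `duration_ms` (2 B), so it starts at offset 8 + 2 = 10 and occupies 4 bytes.
Bytes at offsets 10..13: A6 DE 83 57.
Big-endian: lowest address holds the most-significant byte.
The bytes are already most-significant first: 0xA6DE8357.
0xA6DE8357 = 2799600471.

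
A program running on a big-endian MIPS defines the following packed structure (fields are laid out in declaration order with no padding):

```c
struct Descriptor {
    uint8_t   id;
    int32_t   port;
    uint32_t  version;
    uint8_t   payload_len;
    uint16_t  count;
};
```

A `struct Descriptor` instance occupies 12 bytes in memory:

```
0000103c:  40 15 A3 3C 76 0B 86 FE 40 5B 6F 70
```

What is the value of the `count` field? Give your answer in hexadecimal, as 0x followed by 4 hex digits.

`count` follows `id` (1 B), `port` (4 B), `version` (4 B), `payload_len` (1 B), so it starts at offset 1 + 4 + 4 + 1 = 10 and occupies 2 bytes.
Bytes at offsets 10..11: 6F 70.
In big-endian order the high byte comes first in memory.
The bytes are already most-significant first: 0x6F70.

0x6F70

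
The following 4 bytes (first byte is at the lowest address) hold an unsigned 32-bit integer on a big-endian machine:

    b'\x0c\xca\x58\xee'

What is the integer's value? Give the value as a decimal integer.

214587630

Big-endian stores the most-significant byte at the lowest address.
The bytes are already most-significant first: 0x0CCA58EE.
0x0CCA58EE = 214587630.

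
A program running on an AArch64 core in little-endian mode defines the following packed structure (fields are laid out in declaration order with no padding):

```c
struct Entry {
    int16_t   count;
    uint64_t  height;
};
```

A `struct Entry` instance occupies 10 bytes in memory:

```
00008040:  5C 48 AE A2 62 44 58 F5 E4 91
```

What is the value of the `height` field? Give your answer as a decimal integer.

10512797189642822318

`height` follows `count` (2 bytes), so it starts at byte offset 2 and occupies 8 bytes.
Bytes at offsets 2..9: AE A2 62 44 58 F5 E4 91.
Little-endian: lowest address holds the least-significant byte.
Reassemble most-significant byte first: 91 E4 F5 58 44 62 A2 AE → 0x91E4F5584462A2AE.
0x91E4F5584462A2AE = 10512797189642822318.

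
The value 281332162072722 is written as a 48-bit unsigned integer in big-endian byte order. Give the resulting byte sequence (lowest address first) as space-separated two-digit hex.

281332162072722 in hexadecimal, padded to 48 bits, is 0xFFDEBF959092.
Split into bytes (most-significant first): FF DE BF 95 90 92.
Big-endian stores the most-significant byte at the lowest address.
So the memory order matches the most-significant-first order: FF DE BF 95 90 92.

FF DE BF 95 90 92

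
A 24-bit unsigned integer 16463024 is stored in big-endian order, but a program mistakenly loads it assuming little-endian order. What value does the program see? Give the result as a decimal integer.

16463024 in 24-bit hexadecimal is 0xFB34B0.
Stored big-endian, the bytes at ascending addresses are FB 34 B0.
Read back as little-endian, the first byte is least significant, giving 0xB034FB.
0xB034FB = 11547899.

11547899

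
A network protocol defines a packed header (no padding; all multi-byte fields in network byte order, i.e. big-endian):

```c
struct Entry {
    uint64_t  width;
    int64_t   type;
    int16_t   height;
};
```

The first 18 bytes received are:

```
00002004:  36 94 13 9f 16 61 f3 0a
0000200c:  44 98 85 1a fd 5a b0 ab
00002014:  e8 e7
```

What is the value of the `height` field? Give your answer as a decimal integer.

`height` follows `width` (8 B), `type` (8 B), so it starts at offset 8 + 8 = 16 and occupies 2 bytes.
Bytes at offsets 16..17: E8 E7.
In big-endian order the high byte comes first in memory.
The bytes are already most-significant first: 0xE8E7.
Top bit is set, so as a signed 16-bit value this is 0xE8E7 − 2^16 = -5913.

-5913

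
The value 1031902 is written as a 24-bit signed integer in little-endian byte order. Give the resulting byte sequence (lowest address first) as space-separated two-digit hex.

1031902 in hexadecimal, padded to 24 bits, is 0x0FBEDE.
Split into bytes (most-significant first): 0F BE DE.
Little-endian: lowest address holds the least-significant byte.
So at ascending addresses the bytes are DE BE 0F.

DE BE 0F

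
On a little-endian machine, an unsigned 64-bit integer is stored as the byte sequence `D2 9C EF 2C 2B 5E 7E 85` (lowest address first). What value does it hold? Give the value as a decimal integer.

Little-endian stores the least-significant byte at the lowest address.
Reassemble most-significant byte first: 85 7E 5E 2B 2C EF 9C D2 → 0x857E5E2B2CEF9CD2.
0x857E5E2B2CEF9CD2 = 9619229393640463570.

9619229393640463570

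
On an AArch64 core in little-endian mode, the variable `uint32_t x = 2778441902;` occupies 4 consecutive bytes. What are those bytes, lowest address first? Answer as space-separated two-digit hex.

2778441902 in hexadecimal, padded to 32 bits, is 0xA59BA8AE.
Split into bytes (most-significant first): A5 9B A8 AE.
Little-endian stores the least-significant byte at the lowest address.
So at ascending addresses the bytes are AE A8 9B A5.

AE A8 9B A5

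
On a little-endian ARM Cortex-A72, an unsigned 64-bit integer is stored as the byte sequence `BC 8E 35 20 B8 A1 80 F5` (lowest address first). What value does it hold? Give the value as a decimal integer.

In little-endian order the low byte comes first in memory.
Reassemble most-significant byte first: F5 80 A1 B8 20 35 8E BC → 0xF580A1B820358EBC.
0xF580A1B820358EBC = 17690317148497743548.

17690317148497743548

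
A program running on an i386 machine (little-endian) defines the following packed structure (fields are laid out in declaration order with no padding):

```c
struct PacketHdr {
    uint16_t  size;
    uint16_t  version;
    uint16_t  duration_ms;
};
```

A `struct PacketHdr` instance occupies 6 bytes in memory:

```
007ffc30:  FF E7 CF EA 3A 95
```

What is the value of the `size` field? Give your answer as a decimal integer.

59391

`size` is the first field, at byte offset 0, occupying 2 bytes.
Bytes at offsets 0..1: FF E7.
In little-endian order the low byte comes first in memory.
Reassemble most-significant byte first: E7 FF → 0xE7FF.
0xE7FF = 59391.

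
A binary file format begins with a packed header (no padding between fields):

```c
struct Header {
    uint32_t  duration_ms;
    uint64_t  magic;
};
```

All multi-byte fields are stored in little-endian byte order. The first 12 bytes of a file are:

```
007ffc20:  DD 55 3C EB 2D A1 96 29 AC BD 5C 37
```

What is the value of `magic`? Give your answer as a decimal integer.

`magic` follows `duration_ms` (4 bytes), so it starts at byte offset 4 and occupies 8 bytes.
Bytes at offsets 4..11: 2D A1 96 29 AC BD 5C 37.
Little-endian: lowest address holds the least-significant byte.
Reassemble most-significant byte first: 37 5C BD AC 29 96 A1 2D → 0x375CBDAC2996A12D.
0x375CBDAC2996A12D = 3989271917073178925.

3989271917073178925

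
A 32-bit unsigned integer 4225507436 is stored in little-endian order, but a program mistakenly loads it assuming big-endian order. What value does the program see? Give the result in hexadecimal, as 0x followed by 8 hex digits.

4225507436 in 32-bit hexadecimal is 0xFBDC206C.
Stored little-endian, the bytes at ascending addresses are 6C 20 DC FB.
Read back as big-endian, the last byte is least significant, giving 0x6C20DCFB.

0x6C20DCFB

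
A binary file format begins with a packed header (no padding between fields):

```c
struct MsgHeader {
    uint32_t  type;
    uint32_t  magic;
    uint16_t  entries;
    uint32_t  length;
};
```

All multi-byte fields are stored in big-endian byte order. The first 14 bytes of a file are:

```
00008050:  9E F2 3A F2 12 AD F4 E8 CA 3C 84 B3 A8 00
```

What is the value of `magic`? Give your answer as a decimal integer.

`magic` follows `type` (4 bytes), so it starts at byte offset 4 and occupies 4 bytes.
Bytes at offsets 4..7: 12 AD F4 E8.
In big-endian order the high byte comes first in memory.
The bytes are already most-significant first: 0x12ADF4E8.
0x12ADF4E8 = 313390312.

313390312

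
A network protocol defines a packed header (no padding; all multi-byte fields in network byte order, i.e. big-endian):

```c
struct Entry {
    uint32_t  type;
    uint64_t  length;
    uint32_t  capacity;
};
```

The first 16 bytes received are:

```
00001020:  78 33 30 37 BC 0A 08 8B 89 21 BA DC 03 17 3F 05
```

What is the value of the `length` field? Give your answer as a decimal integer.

`length` follows `type` (4 bytes), so it starts at byte offset 4 and occupies 8 bytes.
Bytes at offsets 4..11: BC 0A 08 8B 89 21 BA DC.
Big-endian stores the most-significant byte at the lowest address.
The bytes are already most-significant first: 0xBC0A088B8921BADC.
0xBC0A088B8921BADC = 13549651824291723996.

13549651824291723996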